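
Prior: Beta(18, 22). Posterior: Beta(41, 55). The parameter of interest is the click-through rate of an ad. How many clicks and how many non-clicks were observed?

23 clicks and 33 non-clicks

Beta is conjugate to the binomial likelihood: posterior = Beta(a+s, b+f).
So s = 41 − 18 = 23 and f = 55 − 22 = 33.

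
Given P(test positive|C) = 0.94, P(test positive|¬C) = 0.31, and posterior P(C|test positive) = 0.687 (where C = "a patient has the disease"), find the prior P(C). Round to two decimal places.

In odds form, posterior odds = prior odds × likelihood ratio, so prior odds = posterior odds ÷ LR.
Posterior odds = 0.687/(1−0.687) = 2.1949. LR = 0.94/0.31 = 3.0323.
Prior odds = 2.1949/3.0323 = 0.7238, so P(C) = 0.7238/(1+0.7238) ≈ 0.42.

P(C) = 0.42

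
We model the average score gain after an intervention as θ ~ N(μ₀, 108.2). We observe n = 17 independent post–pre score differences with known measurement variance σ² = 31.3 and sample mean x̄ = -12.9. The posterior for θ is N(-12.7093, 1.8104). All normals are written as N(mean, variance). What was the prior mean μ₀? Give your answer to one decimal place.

μ₀ = -1.5

With known observation variance, the Normal–Normal posterior has precision τ_n = τ₀ + n/σ² and mean μ_n = (τ₀μ₀ + (n/σ²)x̄)/τ_n.
Here τ₀ = 1/108.2 = 0.009242 and τ_data = 17/31.3 = 0.543131, so τ_n = 0.552373.
Rearranging for μ₀: μ₀ = (μ_n·τ_n − τ_data·x̄)/τ₀ = (-12.7093·0.552373 − 0.543131·-12.9) / 0.009242 = -0.013884/0.009242 ≈ -1.5.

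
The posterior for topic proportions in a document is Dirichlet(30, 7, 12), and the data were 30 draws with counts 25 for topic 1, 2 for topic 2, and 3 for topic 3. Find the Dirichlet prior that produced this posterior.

Dirichlet(5, 5, 9)

For a Dirichlet(α) prior with multinomial counts c, the posterior is Dirichlet(α + c) componentwise.
Subtract each count from the matching posterior parameter: 30−25=5, 7−2=5, 12−3=9.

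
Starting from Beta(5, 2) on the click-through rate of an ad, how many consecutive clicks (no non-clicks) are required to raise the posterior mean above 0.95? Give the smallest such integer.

After k clicks and 0 non-clicks the posterior is Beta(5+k, 2), with mean (5+k)/(5+2+k).
Set (5+k)/(7+k) > 0.95 and solve: k > (0.95·7 − 5)/(1 − 0.95) = 33.000.
The smallest integer exceeding 33.000 is 34.

k = 34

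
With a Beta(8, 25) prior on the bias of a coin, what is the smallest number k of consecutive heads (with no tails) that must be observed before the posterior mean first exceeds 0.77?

After k heads and 0 tails the posterior is Beta(8+k, 25), with mean (8+k)/(8+25+k).
Set (8+k)/(33+k) > 0.77 and solve: k > (0.77·33 − 8)/(1 − 0.77) = 75.696.
The smallest integer exceeding 75.696 is 76, and checking k=76: (84)/(109) = 0.7706 > 0.77.

k = 76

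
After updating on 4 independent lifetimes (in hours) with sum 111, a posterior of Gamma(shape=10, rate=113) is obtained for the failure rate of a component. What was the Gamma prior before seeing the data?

Gamma(shape=6, rate=2)

For an exponential likelihood with a Gamma(α, β) prior on the rate, n observations with total T give posterior Gamma(α+n, β+T).
So α = 10 − 4 = 6 and β = 113 − 111 = 2.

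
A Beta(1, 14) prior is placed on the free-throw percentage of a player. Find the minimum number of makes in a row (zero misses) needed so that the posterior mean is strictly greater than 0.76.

After k makes and 0 misses the posterior is Beta(1+k, 14), with mean (1+k)/(1+14+k).
Set (1+k)/(15+k) > 0.76 and solve: k > (0.76·15 − 1)/(1 − 0.76) = 43.333.
The smallest integer exceeding 43.333 is 44.

k = 44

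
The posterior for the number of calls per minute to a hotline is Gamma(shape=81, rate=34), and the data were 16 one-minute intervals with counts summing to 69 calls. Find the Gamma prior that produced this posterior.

Gamma(shape=12, rate=18)

A Gamma(α, β) prior (rate parametrization) on a Poisson rate with n observations summing to S gives posterior Gamma(α+S, β+n).
So α = 81 − 69 = 12 and β = 34 − 16 = 18.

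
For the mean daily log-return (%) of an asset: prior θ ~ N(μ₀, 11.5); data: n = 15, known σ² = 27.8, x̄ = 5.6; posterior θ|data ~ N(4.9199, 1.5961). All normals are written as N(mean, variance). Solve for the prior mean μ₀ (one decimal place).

μ₀ = 0.7

The posterior mean is a precision-weighted average: μ_n = (τ₀μ₀ + τ_data·x̄)/(τ₀+τ_data), with τ₀=1/σ₀² and τ_data=n/σ².
Here τ₀ = 1/11.5 = 0.086957 and τ_data = 15/27.8 = 0.539568, so τ_n = 0.626525.
Rearranging for μ₀: μ₀ = (μ_n·τ_n − τ_data·x̄)/τ₀ = (4.9199·0.626525 − 0.539568·5.6) / 0.086957 = 0.060860/0.086957 ≈ 0.7.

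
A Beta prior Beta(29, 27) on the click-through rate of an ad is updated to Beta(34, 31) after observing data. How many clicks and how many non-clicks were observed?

A Beta(a, b) prior with s successes and f failures in binomial data gives a Beta(a+s, b+f) posterior.
So s = 34 − 29 = 5 and f = 31 − 27 = 4.

5 clicks and 4 non-clicks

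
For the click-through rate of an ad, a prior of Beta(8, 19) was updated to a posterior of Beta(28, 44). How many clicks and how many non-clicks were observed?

Under Beta–binomial conjugacy the posterior parameters are (a+s, b+f).
Match parameters: s=28−8=20, f=44−19=25.

20 clicks and 25 non-clicks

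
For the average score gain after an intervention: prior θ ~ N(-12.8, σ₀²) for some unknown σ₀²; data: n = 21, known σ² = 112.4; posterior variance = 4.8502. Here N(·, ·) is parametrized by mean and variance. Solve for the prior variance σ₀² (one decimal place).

For the Normal–Normal model with known σ², precisions add: τ_n = τ₀ + n/σ².
So 1/σ₀² = 1/4.8502 − 21/112.4 = 0.206177 − 0.186833 = 0.019344.
Hence σ₀² = 1/0.019344 ≈ 51.7.

σ₀² = 51.7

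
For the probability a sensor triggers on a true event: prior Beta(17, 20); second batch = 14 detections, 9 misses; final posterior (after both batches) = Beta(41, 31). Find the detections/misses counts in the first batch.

Because Beta–binomial updating is additive in the counts, the combined data contributed (α_post−α_prior, β_post−β_prior) successes and failures.
Total across both batches: 41−17=24 detections, 31−20=11 misses.
Subtract the second batch: 24−14=10 detections and 11−9=2 misses.

10 detections and 2 misses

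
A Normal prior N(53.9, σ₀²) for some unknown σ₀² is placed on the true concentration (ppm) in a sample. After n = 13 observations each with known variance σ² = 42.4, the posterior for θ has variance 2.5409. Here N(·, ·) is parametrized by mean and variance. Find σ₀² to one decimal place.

σ₀² = 11.5

Posterior precision equals prior precision plus data precision: 1/σ_n² = 1/σ₀² + n/σ².
So 1/σ₀² = 1/2.5409 − 13/42.4 = 0.393561 − 0.306604 = 0.086957.
Hence σ₀² = 1/0.086957 ≈ 11.5.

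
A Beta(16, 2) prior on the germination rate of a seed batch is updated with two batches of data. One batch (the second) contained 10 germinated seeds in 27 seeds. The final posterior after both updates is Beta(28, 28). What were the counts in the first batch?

Because Beta–binomial updating is additive in the counts, the combined data contributed (α_post−α_prior, β_post−β_prior) successes and failures.
Total across both batches: 28−16=12 germinated seeds, 28−2=26 non-germinating seeds.
Subtract the second batch: 12−10=2 germinated seeds and 26−17=9 non-germinating seeds.

2 germinated seeds and 9 non-germinating seeds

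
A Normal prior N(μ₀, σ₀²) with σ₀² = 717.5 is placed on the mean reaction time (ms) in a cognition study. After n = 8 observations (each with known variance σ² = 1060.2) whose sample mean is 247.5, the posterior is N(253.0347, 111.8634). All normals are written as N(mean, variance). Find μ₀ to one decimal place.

With known observation variance, the Normal–Normal posterior has precision τ_n = τ₀ + n/σ² and mean μ_n = (τ₀μ₀ + (n/σ²)x̄)/τ_n.
Here τ₀ = 1/717.5 = 0.001394 and τ_data = 8/1060.2 = 0.007546, so τ_n = 0.008940.
Rearranging for μ₀: μ₀ = (μ_n·τ_n − τ_data·x̄)/τ₀ = (253.0347·0.008940 − 0.007546·247.5) / 0.001394 = 0.394495/0.001394 ≈ 283.0.

μ₀ = 283.0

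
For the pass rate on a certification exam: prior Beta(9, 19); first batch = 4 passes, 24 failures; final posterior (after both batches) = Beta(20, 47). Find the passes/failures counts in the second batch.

7 passes and 4 failures

Because Beta–binomial updating is additive in the counts, the combined data contributed (α_post−α_prior, β_post−β_prior) successes and failures.
Total across both batches: 20−9=11 passes, 47−19=28 failures.
Subtract the first batch: 11−4=7 passes and 28−24=4 failures.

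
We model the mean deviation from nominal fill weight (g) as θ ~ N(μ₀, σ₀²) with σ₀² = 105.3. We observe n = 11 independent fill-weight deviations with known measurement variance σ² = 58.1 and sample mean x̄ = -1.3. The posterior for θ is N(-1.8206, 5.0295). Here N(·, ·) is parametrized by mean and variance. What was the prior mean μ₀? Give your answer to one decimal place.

The posterior mean is a precision-weighted average: μ_n = (τ₀μ₀ + τ_data·x̄)/(τ₀+τ_data), with τ₀=1/σ₀² and τ_data=n/σ².
Here τ₀ = 1/105.3 = 0.009497 and τ_data = 11/58.1 = 0.189329, so τ_n = 0.198826.
Rearranging for μ₀: μ₀ = (μ_n·τ_n − τ_data·x̄)/τ₀ = (-1.8206·0.198826 − 0.189329·-1.3) / 0.009497 = -0.115855/0.009497 ≈ -12.2.

μ₀ = -12.2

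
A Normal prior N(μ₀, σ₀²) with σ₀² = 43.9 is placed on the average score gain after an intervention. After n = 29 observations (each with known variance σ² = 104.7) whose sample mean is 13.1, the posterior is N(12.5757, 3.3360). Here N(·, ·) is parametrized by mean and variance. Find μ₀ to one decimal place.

With known observation variance, the Normal–Normal posterior has precision τ_n = τ₀ + n/σ² and mean μ_n = (τ₀μ₀ + (n/σ²)x̄)/τ_n.
Here τ₀ = 1/43.9 = 0.022779 and τ_data = 29/104.7 = 0.276982, so τ_n = 0.299761.
Rearranging for μ₀: μ₀ = (μ_n·τ_n − τ_data·x̄)/τ₀ = (12.5757·0.299761 − 0.276982·13.1) / 0.022779 = 0.141240/0.022779 ≈ 6.2.

μ₀ = 6.2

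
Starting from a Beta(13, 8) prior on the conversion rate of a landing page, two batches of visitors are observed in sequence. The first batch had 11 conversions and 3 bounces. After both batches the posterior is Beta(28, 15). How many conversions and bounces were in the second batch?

4 conversions and 4 bounces

Because Beta–binomial updating is additive in the counts, the combined data contributed (α_post−α_prior, β_post−β_prior) successes and failures.
Total across both batches: 28−13=15 conversions, 15−8=7 bounces.
Subtract the first batch: 15−11=4 conversions and 7−3=4 bounces.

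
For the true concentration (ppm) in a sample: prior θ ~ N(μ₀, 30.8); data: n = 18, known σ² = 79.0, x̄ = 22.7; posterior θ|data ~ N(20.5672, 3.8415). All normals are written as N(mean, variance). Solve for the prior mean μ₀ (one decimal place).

μ₀ = 5.6

The posterior mean is a precision-weighted average: μ_n = (τ₀μ₀ + τ_data·x̄)/(τ₀+τ_data), with τ₀=1/σ₀² and τ_data=n/σ².
Here τ₀ = 1/30.8 = 0.032468 and τ_data = 18/79.0 = 0.227848, so τ_n = 0.260316.
Rearranging for μ₀: μ₀ = (μ_n·τ_n − τ_data·x̄)/τ₀ = (20.5672·0.260316 − 0.227848·22.7) / 0.032468 = 0.181822/0.032468 ≈ 5.6.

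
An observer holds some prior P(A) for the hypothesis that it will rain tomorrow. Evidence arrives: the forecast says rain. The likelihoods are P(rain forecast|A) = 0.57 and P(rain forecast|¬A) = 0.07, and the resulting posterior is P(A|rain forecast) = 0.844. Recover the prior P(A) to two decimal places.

P(A) = 0.40

Bayes' rule in odds form gives O(A|E) = O(A)·[P(E|A)/P(E|¬A)], hence O(A) = O(A|E)/LR.
Posterior odds = 0.844/(1−0.844) = 5.4103. LR = 0.57/0.07 = 8.1429.
Prior odds = 5.4103/8.1429 = 0.6644, so P(A) = 0.6644/(1+0.6644) ≈ 0.40.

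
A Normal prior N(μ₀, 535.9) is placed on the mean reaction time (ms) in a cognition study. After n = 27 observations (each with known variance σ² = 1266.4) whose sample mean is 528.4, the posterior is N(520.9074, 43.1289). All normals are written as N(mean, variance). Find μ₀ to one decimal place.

μ₀ = 435.3

With known observation variance, the Normal–Normal posterior has precision τ_n = τ₀ + n/σ² and mean μ_n = (τ₀μ₀ + (n/σ²)x̄)/τ_n.
Here τ₀ = 1/535.9 = 0.001866 and τ_data = 27/1266.4 = 0.021320, so τ_n = 0.023186.
Rearranging for μ₀: μ₀ = (μ_n·τ_n − τ_data·x̄)/τ₀ = (520.9074·0.023186 − 0.021320·528.4) / 0.001866 = 0.812271/0.001866 ≈ 435.3.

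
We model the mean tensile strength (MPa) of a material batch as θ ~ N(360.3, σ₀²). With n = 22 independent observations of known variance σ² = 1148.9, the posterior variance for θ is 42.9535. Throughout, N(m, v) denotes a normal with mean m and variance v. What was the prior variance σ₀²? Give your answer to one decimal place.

σ₀² = 242.0

Posterior precision equals prior precision plus data precision: 1/σ_n² = 1/σ₀² + n/σ².
So 1/σ₀² = 1/42.9535 − 22/1148.9 = 0.023281 − 0.019149 = 0.004132.
Hence σ₀² = 1/0.004132 ≈ 242.0.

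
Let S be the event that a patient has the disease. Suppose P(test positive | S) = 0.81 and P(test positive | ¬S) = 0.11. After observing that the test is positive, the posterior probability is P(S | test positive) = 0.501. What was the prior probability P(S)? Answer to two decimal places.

Bayes' rule in odds form gives O(S|E) = O(S)·[P(E|S)/P(E|¬S)], hence O(S) = O(S|E)/LR.
Posterior odds = 0.501/(1−0.501) = 1.0040. LR = 0.81/0.11 = 7.3636.
Prior odds = 1.0040/7.3636 = 0.1363, so P(S) = 0.1363/(1+0.1363) ≈ 0.12.

P(S) = 0.12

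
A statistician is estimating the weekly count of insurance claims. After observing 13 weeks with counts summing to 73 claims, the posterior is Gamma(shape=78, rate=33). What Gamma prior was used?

Gamma(shape=5, rate=20)

A Gamma(α, β) prior (rate parametrization) on a Poisson rate with n observations summing to S gives posterior Gamma(α+S, β+n).
So α = 78 − 73 = 5 and β = 33 − 13 = 20.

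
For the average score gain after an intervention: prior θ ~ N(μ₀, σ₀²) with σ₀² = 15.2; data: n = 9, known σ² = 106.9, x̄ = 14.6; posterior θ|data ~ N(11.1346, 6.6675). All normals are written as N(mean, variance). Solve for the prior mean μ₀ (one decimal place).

With known observation variance, the Normal–Normal posterior has precision τ_n = τ₀ + n/σ² and mean μ_n = (τ₀μ₀ + (n/σ²)x̄)/τ_n.
Here τ₀ = 1/15.2 = 0.065789 and τ_data = 9/106.9 = 0.084191, so τ_n = 0.149980.
Rearranging for μ₀: μ₀ = (μ_n·τ_n − τ_data·x̄)/τ₀ = (11.1346·0.149980 − 0.084191·14.6) / 0.065789 = 0.440779/0.065789 ≈ 6.7.

μ₀ = 6.7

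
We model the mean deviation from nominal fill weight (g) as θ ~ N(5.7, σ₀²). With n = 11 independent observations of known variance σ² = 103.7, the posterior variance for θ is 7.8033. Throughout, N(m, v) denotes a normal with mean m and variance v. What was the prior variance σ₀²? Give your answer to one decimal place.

Posterior precision equals prior precision plus data precision: 1/σ_n² = 1/σ₀² + n/σ².
So 1/σ₀² = 1/7.8033 − 11/103.7 = 0.128151 − 0.106075 = 0.022076.
Hence σ₀² = 1/0.022076 ≈ 45.3.

σ₀² = 45.3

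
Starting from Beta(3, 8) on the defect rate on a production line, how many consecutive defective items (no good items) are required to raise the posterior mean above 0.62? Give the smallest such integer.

k = 11

After k defective items and 0 good items the posterior is Beta(3+k, 8), with mean (3+k)/(3+8+k).
Set (3+k)/(11+k) > 0.62 and solve: k > (0.62·11 − 3)/(1 − 0.62) = 10.053.
The smallest integer exceeding 10.053 is 11.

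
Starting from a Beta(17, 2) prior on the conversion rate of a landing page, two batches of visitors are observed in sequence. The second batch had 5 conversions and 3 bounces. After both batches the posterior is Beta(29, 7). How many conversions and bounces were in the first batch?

Because Beta–binomial updating is additive in the counts, the combined data contributed (α_post−α_prior, β_post−β_prior) successes and failures.
Total across both batches: 29−17=12 conversions, 7−2=5 bounces.
Subtract the second batch: 12−5=7 conversions and 5−3=2 bounces.

7 conversions and 2 bounces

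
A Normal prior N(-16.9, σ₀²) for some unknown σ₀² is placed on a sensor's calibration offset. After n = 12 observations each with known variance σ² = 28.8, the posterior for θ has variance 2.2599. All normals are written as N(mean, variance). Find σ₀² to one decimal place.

σ₀² = 38.7

Posterior precision equals prior precision plus data precision: 1/σ_n² = 1/σ₀² + n/σ².
So 1/σ₀² = 1/2.2599 − 12/28.8 = 0.442497 − 0.416667 = 0.025830.
Hence σ₀² = 1/0.025830 ≈ 38.7.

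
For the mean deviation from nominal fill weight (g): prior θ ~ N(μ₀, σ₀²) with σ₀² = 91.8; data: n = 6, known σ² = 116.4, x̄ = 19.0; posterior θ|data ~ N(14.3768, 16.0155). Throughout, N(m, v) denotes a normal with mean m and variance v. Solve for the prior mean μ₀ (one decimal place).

The posterior mean is a precision-weighted average: μ_n = (τ₀μ₀ + τ_data·x̄)/(τ₀+τ_data), with τ₀=1/σ₀² and τ_data=n/σ².
Here τ₀ = 1/91.8 = 0.010893 and τ_data = 6/116.4 = 0.051546, so τ_n = 0.062439.
Rearranging for μ₀: μ₀ = (μ_n·τ_n − τ_data·x̄)/τ₀ = (14.3768·0.062439 − 0.051546·19.0) / 0.010893 = -0.081701/0.010893 ≈ -7.5.

μ₀ = -7.5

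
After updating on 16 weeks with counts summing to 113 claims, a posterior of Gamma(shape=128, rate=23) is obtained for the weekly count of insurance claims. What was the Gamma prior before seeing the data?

Gamma(shape=15, rate=7)

A Gamma(α, β) prior (rate parametrization) on a Poisson rate with n observations summing to S gives posterior Gamma(α+S, β+n).
So α = 128 − 113 = 15 and β = 23 − 16 = 7.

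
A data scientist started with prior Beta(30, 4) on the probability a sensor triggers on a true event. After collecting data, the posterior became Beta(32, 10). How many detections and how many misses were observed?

2 detections and 6 misses

A Beta(α, β) prior with s successes and f failures in binomial data gives a Beta(α+s, β+f) posterior.
Match parameters: s=32−30=2, f=10−4=6.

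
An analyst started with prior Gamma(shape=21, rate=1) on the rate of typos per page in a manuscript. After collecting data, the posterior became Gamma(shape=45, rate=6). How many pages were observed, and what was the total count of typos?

Gamma–Poisson conjugacy: posterior shape = α + Σxᵢ, posterior rate = β + n.
Matching: Σxᵢ = 45 − 21 = 24 and n = 6 − 1 = 5.

n = 5 pages with total 24 typos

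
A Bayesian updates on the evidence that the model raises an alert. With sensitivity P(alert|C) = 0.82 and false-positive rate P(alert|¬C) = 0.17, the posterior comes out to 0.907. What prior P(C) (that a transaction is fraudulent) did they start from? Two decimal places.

Bayes' rule in odds form gives O(C|E) = O(C)·[P(E|C)/P(E|¬C)], hence O(C) = O(C|E)/LR.
Posterior odds = 0.907/(1−0.907) = 9.7527. LR = 0.82/0.17 = 4.8235.
Prior odds = 9.7527/4.8235 = 2.0219, so P(C) = 2.0219/(1+2.0219) ≈ 0.67.

P(C) = 0.67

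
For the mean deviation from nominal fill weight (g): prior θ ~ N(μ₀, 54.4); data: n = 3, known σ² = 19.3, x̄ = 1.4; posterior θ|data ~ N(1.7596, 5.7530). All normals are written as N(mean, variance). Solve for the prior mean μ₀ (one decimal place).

With known observation variance, the Normal–Normal posterior has precision τ_n = τ₀ + n/σ² and mean μ_n = (τ₀μ₀ + (n/σ²)x̄)/τ_n.
Here τ₀ = 1/54.4 = 0.018382 and τ_data = 3/19.3 = 0.155440, so τ_n = 0.173822.
Rearranging for μ₀: μ₀ = (μ_n·τ_n − τ_data·x̄)/τ₀ = (1.7596·0.173822 − 0.155440·1.4) / 0.018382 = 0.088241/0.018382 ≈ 4.8.

μ₀ = 4.8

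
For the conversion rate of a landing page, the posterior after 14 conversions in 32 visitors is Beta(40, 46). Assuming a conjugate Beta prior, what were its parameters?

A Beta(α, β) prior with s successes and f failures in binomial data gives a Beta(α+s, β+f) posterior.
So α = 40 − 14 = 26 and β = 46 − 18 = 28.

Beta(26, 28)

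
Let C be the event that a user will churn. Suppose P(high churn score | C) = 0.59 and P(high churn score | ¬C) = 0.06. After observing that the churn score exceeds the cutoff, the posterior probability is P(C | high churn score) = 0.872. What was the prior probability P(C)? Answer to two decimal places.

In odds form, posterior odds = prior odds × likelihood ratio, so prior odds = posterior odds ÷ LR.
Posterior odds = 0.872/(1−0.872) = 6.8125. LR = 0.59/0.06 = 9.8333.
Prior odds = 6.8125/9.8333 = 0.6928, so P(C) = 0.6928/(1+0.6928) ≈ 0.41.

P(C) = 0.41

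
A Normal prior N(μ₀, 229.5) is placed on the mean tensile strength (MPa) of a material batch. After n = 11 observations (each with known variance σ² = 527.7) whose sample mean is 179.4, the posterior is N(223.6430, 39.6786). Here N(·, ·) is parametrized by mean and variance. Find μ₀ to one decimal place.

With known observation variance, the Normal–Normal posterior has precision τ_n = τ₀ + n/σ² and mean μ_n = (τ₀μ₀ + (n/σ²)x̄)/τ_n.
Here τ₀ = 1/229.5 = 0.004357 and τ_data = 11/527.7 = 0.020845, so τ_n = 0.025202.
Rearranging for μ₀: μ₀ = (μ_n·τ_n − τ_data·x̄)/τ₀ = (223.6430·0.025202 − 0.020845·179.4) / 0.004357 = 1.896658/0.004357 ≈ 435.3.

μ₀ = 435.3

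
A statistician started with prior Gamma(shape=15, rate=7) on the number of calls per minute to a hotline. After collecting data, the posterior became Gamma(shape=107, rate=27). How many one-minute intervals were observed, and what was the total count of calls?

n = 20 one-minute intervals with total 92 calls

Gamma–Poisson conjugacy: posterior shape = α + Σxᵢ, posterior rate = β + n.
Matching: Σxᵢ = 107 − 15 = 92 and n = 27 − 7 = 20.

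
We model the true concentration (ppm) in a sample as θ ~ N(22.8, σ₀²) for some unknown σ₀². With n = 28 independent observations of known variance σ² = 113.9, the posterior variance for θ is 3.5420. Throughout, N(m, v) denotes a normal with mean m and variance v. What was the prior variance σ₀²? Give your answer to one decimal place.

σ₀² = 27.4

Posterior precision equals prior precision plus data precision: 1/σ_n² = 1/σ₀² + n/σ².
So 1/σ₀² = 1/3.5420 − 28/113.9 = 0.282326 − 0.245830 = 0.036496.
Hence σ₀² = 1/0.036496 ≈ 27.4.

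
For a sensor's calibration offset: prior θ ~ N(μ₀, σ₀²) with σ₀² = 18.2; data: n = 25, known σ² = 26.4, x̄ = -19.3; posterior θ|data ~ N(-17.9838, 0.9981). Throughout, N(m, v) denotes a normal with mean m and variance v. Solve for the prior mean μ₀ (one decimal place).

The posterior mean is a precision-weighted average: μ_n = (τ₀μ₀ + τ_data·x̄)/(τ₀+τ_data), with τ₀=1/σ₀² and τ_data=n/σ².
Here τ₀ = 1/18.2 = 0.054945 and τ_data = 25/26.4 = 0.946970, so τ_n = 1.001915.
Rearranging for μ₀: μ₀ = (μ_n·τ_n − τ_data·x̄)/τ₀ = (-17.9838·1.001915 − 0.946970·-19.3) / 0.054945 = 0.258282/0.054945 ≈ 4.7.

μ₀ = 4.7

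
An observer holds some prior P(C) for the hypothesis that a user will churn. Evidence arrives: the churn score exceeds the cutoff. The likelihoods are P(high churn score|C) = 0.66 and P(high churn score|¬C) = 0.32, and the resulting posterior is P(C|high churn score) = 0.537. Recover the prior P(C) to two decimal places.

In odds form, posterior odds = prior odds × likelihood ratio, so prior odds = posterior odds ÷ LR.
Posterior odds = 0.537/(1−0.537) = 1.1598. LR = 0.66/0.32 = 2.0625.
Prior odds = 1.1598/2.0625 = 0.5623, so P(C) = 0.5623/(1+0.5623) ≈ 0.36.

P(C) = 0.36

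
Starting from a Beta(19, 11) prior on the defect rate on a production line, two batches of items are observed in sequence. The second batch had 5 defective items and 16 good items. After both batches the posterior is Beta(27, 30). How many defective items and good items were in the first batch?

3 defective items and 3 good items

Because Beta–binomial updating is additive in the counts, the combined data contributed (α_post−α_prior, β_post−β_prior) successes and failures.
Total across both batches: 27−19=8 defective items, 30−11=19 good items.
Subtract the second batch: 8−5=3 defective items and 19−16=3 good items.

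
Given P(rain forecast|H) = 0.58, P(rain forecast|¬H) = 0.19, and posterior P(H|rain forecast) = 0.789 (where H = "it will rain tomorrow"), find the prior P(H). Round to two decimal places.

P(H) = 0.55

Bayes' rule in odds form gives O(H|E) = O(H)·[P(E|H)/P(E|¬H)], hence O(H) = O(H|E)/LR.
Posterior odds = 0.789/(1−0.789) = 3.7393. LR = 0.58/0.19 = 3.0526.
Prior odds = 3.7393/3.0526 = 1.2250, so P(H) = 1.2250/(1+1.2250) ≈ 0.55.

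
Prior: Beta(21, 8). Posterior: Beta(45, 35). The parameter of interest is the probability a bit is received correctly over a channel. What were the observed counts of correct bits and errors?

Under Beta–binomial conjugacy the posterior parameters are (a+s, b+f).
Match parameters: s=45−21=24, f=35−8=27.

24 correct bits and 27 errors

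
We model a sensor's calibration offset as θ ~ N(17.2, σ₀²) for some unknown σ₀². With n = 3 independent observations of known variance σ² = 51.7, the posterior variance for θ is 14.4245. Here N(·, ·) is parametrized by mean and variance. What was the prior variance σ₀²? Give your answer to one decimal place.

σ₀² = 88.5

For the Normal–Normal model with known σ², precisions add: τ_n = τ₀ + n/σ².
So 1/σ₀² = 1/14.4245 − 3/51.7 = 0.069326 − 0.058027 = 0.011299.
Hence σ₀² = 1/0.011299 ≈ 88.5.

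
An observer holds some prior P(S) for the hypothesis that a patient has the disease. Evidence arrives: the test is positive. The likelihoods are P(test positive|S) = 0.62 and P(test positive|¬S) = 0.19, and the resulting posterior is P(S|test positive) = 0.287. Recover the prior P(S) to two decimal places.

P(S) = 0.11

Bayes' rule in odds form gives O(S|E) = O(S)·[P(E|S)/P(E|¬S)], hence O(S) = O(S|E)/LR.
Posterior odds = 0.287/(1−0.287) = 0.4025. LR = 0.62/0.19 = 3.2632.
Prior odds = 0.4025/3.2632 = 0.1233, so P(S) = 0.1233/(1+0.1233) ≈ 0.11.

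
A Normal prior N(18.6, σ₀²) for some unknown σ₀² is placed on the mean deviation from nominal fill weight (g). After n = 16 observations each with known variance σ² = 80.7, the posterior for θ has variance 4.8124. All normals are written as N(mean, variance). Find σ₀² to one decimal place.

σ₀² = 104.9

For the Normal–Normal model with known σ², precisions add: τ_n = τ₀ + n/σ².
So 1/σ₀² = 1/4.8124 − 16/80.7 = 0.207797 − 0.198265 = 0.009532.
Hence σ₀² = 1/0.009532 ≈ 104.9.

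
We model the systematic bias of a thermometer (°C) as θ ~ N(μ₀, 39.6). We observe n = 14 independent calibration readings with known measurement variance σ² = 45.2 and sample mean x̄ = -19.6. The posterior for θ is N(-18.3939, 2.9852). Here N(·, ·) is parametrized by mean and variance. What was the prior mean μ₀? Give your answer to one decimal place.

μ₀ = -3.6

The posterior mean is a precision-weighted average: μ_n = (τ₀μ₀ + τ_data·x̄)/(τ₀+τ_data), with τ₀=1/σ₀² and τ_data=n/σ².
Here τ₀ = 1/39.6 = 0.025253 and τ_data = 14/45.2 = 0.309735, so τ_n = 0.334988.
Rearranging for μ₀: μ₀ = (μ_n·τ_n − τ_data·x̄)/τ₀ = (-18.3939·0.334988 − 0.309735·-19.6) / 0.025253 = -0.090930/0.025253 ≈ -3.6.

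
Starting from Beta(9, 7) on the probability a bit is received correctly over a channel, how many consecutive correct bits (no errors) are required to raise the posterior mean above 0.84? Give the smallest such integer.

k = 28

After k correct bits and 0 errors the posterior is Beta(9+k, 7), with mean (9+k)/(9+7+k).
Set (9+k)/(16+k) > 0.84 and solve: k > (0.84·16 − 9)/(1 − 0.84) = 27.750.
The smallest integer exceeding 27.750 is 28.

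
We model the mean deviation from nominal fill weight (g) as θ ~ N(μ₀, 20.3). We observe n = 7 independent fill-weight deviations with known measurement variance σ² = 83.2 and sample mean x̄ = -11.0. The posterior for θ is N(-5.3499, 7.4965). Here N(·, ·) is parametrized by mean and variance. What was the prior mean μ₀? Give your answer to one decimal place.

μ₀ = 4.3

With known observation variance, the Normal–Normal posterior has precision τ_n = τ₀ + n/σ² and mean μ_n = (τ₀μ₀ + (n/σ²)x̄)/τ_n.
Here τ₀ = 1/20.3 = 0.049261 and τ_data = 7/83.2 = 0.084135, so τ_n = 0.133396.
Rearranging for μ₀: μ₀ = (μ_n·τ_n − τ_data·x̄)/τ₀ = (-5.3499·0.133396 − 0.084135·-11.0) / 0.049261 = 0.211830/0.049261 ≈ 4.3.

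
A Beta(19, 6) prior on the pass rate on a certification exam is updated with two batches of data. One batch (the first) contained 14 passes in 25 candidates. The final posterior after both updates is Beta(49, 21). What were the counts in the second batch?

Because Beta–binomial updating is additive in the counts, the combined data contributed (α_post−α_prior, β_post−β_prior) successes and failures.
Total across both batches: 49−19=30 passes, 21−6=15 failures.
Subtract the first batch: 30−14=16 passes and 15−11=4 failures.

16 passes and 4 failures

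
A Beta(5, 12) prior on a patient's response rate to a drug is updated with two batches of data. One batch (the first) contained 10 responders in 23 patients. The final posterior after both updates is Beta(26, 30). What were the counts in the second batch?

11 responders and 5 non-responders

Because Beta–binomial updating is additive in the counts, the combined data contributed (α_post−α_prior, β_post−β_prior) successes and failures.
Total across both batches: 26−5=21 responders, 30−12=18 non-responders.
Subtract the first batch: 21−10=11 responders and 18−13=5 non-responders.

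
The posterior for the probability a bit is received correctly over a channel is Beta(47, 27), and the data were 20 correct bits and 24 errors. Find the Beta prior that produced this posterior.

Under Beta–binomial conjugacy the posterior parameters are (α+s, β+f).
Subtract the data counts: 47−20=27, 27−24=3.

Beta(27, 3)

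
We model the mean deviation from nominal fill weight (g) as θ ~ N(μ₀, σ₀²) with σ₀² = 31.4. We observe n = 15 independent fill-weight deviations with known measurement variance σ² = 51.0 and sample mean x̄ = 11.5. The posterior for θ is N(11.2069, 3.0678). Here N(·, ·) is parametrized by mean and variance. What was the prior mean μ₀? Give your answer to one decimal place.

With known observation variance, the Normal–Normal posterior has precision τ_n = τ₀ + n/σ² and mean μ_n = (τ₀μ₀ + (n/σ²)x̄)/τ_n.
Here τ₀ = 1/31.4 = 0.031847 and τ_data = 15/51.0 = 0.294118, so τ_n = 0.325965.
Rearranging for μ₀: μ₀ = (μ_n·τ_n − τ_data·x̄)/τ₀ = (11.2069·0.325965 − 0.294118·11.5) / 0.031847 = 0.270700/0.031847 ≈ 8.5.

μ₀ = 8.5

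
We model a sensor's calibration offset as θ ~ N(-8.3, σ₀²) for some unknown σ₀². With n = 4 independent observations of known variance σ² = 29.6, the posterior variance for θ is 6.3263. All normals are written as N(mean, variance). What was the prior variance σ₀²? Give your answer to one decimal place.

Posterior precision equals prior precision plus data precision: 1/σ_n² = 1/σ₀² + n/σ².
So 1/σ₀² = 1/6.3263 − 4/29.6 = 0.158070 − 0.135135 = 0.022935.
Hence σ₀² = 1/0.022935 ≈ 43.6.

σ₀² = 43.6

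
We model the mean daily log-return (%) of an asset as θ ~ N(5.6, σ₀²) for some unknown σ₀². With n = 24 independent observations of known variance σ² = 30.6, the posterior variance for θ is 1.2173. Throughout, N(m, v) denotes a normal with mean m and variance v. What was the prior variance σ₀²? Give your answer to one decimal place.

σ₀² = 26.9

Posterior precision equals prior precision plus data precision: 1/σ_n² = 1/σ₀² + n/σ².
So 1/σ₀² = 1/1.2173 − 24/30.6 = 0.821490 − 0.784314 = 0.037176.
Hence σ₀² = 1/0.037176 ≈ 26.9.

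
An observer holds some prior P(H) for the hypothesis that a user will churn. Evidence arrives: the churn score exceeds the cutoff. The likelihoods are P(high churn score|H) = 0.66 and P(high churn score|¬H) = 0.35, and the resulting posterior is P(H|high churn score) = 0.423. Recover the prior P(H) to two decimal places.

P(H) = 0.28

Bayes' rule in odds form gives O(H|E) = O(H)·[P(E|H)/P(E|¬H)], hence O(H) = O(H|E)/LR.
Posterior odds = 0.423/(1−0.423) = 0.7331. LR = 0.66/0.35 = 1.8857.
Prior odds = 0.7331/1.8857 = 0.3888, so P(H) = 0.3888/(1+0.3888) ≈ 0.28.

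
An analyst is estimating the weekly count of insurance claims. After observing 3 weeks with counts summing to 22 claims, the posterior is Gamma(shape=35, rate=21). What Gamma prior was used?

Gamma(shape=13, rate=18)

Gamma–Poisson conjugacy: posterior shape = α + Σxᵢ, posterior rate = β + n.
So α = 35 − 22 = 13 and β = 21 − 3 = 18.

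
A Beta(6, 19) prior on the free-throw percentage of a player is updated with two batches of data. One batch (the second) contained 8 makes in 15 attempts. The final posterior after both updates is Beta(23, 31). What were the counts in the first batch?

9 makes and 5 misses

Sequential conjugate updates are equivalent to a single update on the pooled data, so total successes = posterior α − prior α and total failures = posterior β − prior β.
Total across both batches: 23−6=17 makes, 31−19=12 misses.
Subtract the second batch: 17−8=9 makes and 12−7=5 misses.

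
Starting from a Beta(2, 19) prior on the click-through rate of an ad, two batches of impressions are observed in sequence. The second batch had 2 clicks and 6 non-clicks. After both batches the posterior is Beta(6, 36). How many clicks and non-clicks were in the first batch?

2 clicks and 11 non-clicks

Because Beta–binomial updating is additive in the counts, the combined data contributed (α_post−α_prior, β_post−β_prior) successes and failures.
Total across both batches: 6−2=4 clicks, 36−19=17 non-clicks.
Subtract the second batch: 4−2=2 clicks and 17−6=11 non-clicks.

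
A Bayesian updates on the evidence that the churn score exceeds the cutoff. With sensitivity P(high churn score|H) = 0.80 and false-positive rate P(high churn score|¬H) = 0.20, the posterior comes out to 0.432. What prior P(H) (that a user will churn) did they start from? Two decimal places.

P(H) = 0.16

In odds form, posterior odds = prior odds × likelihood ratio, so prior odds = posterior odds ÷ LR.
Posterior odds = 0.432/(1−0.432) = 0.7606. LR = 0.80/0.20 = 4.0000.
Prior odds = 0.7606/4.0000 = 0.1902, so P(H) = 0.1902/(1+0.1902) ≈ 0.16.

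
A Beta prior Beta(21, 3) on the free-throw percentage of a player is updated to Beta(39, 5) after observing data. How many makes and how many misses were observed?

18 makes and 2 misses

Beta is conjugate to the binomial likelihood: posterior = Beta(α+s, β+f).
Match parameters: s=39−21=18, f=5−3=2.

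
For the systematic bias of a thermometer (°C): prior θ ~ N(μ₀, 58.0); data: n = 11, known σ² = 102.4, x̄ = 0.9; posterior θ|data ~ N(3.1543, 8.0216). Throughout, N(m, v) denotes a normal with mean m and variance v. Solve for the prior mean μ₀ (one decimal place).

With known observation variance, the Normal–Normal posterior has precision τ_n = τ₀ + n/σ² and mean μ_n = (τ₀μ₀ + (n/σ²)x̄)/τ_n.
Here τ₀ = 1/58.0 = 0.017241 and τ_data = 11/102.4 = 0.107422, so τ_n = 0.124663.
Rearranging for μ₀: μ₀ = (μ_n·τ_n − τ_data·x̄)/τ₀ = (3.1543·0.124663 − 0.107422·0.9) / 0.017241 = 0.296545/0.017241 ≈ 17.2.

μ₀ = 17.2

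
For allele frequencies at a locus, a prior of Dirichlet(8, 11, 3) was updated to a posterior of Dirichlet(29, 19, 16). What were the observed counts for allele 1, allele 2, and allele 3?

For a Dirichlet(α) prior with multinomial counts c, the posterior is Dirichlet(α + c) componentwise.
Counts are posterior − prior componentwise: 29−8=21, 19−11=8, 16−3=13.

counts (21, 8, 13)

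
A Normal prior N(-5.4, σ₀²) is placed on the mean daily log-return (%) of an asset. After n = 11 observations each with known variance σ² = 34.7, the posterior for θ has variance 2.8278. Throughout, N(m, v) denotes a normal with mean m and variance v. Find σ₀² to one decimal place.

Posterior precision equals prior precision plus data precision: 1/σ_n² = 1/σ₀² + n/σ².
So 1/σ₀² = 1/2.8278 − 11/34.7 = 0.353632 − 0.317003 = 0.036629.
Hence σ₀² = 1/0.036629 ≈ 27.3.

σ₀² = 27.3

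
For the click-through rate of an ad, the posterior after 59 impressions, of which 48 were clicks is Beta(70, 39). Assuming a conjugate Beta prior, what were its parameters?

Under Beta–binomial conjugacy the posterior parameters are (a+s, b+f).
So a = 70 − 48 = 22 and b = 39 − 11 = 28.

Beta(22, 28)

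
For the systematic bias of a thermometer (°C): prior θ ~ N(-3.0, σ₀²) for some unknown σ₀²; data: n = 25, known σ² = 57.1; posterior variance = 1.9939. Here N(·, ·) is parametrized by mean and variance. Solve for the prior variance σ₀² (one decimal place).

Posterior precision equals prior precision plus data precision: 1/σ_n² = 1/σ₀² + n/σ².
So 1/σ₀² = 1/1.9939 − 25/57.1 = 0.501530 − 0.437828 = 0.063702.
Hence σ₀² = 1/0.063702 ≈ 15.7.

σ₀² = 15.7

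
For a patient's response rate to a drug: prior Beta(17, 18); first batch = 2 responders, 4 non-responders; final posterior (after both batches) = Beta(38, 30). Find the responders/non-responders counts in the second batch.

19 responders and 8 non-responders

Because Beta–binomial updating is additive in the counts, the combined data contributed (α_post−α_prior, β_post−β_prior) successes and failures.
Total across both batches: 38−17=21 responders, 30−18=12 non-responders.
Subtract the first batch: 21−2=19 responders and 12−4=8 non-responders.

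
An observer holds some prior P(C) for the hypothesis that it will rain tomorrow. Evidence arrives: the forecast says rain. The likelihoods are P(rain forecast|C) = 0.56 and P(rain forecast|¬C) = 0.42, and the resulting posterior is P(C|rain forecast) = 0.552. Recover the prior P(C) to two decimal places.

In odds form, posterior odds = prior odds × likelihood ratio, so prior odds = posterior odds ÷ LR.
Posterior odds = 0.552/(1−0.552) = 1.2321. LR = 0.56/0.42 = 1.3333.
Prior odds = 1.2321/1.3333 = 0.9241, so P(C) = 0.9241/(1+0.9241) ≈ 0.48.

P(C) = 0.48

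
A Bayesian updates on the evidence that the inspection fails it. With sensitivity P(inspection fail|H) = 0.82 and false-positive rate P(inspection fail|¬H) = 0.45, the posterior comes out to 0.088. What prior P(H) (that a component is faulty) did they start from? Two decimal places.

Bayes' rule in odds form gives O(H|E) = O(H)·[P(E|H)/P(E|¬H)], hence O(H) = O(H|E)/LR.
Posterior odds = 0.088/(1−0.088) = 0.0965. LR = 0.82/0.45 = 1.8222.
Prior odds = 0.0965/1.8222 = 0.0530, so P(H) = 0.0530/(1+0.0530) ≈ 0.05.

P(H) = 0.05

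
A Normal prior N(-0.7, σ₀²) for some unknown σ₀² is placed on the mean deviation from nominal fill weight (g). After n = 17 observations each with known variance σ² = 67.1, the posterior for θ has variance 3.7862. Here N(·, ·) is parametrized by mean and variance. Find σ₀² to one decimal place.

For the Normal–Normal model with known σ², precisions add: τ_n = τ₀ + n/σ².
So 1/σ₀² = 1/3.7862 − 17/67.1 = 0.264117 − 0.253353 = 0.010764.
Hence σ₀² = 1/0.010764 ≈ 92.9.

σ₀² = 92.9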